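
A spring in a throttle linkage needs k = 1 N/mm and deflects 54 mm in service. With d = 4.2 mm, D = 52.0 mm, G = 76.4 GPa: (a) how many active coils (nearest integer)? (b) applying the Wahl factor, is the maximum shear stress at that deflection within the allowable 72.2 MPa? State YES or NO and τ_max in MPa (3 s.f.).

(a) 21 coils; (b) NO, τ_max = 108 MPa

N_a = Gd⁴/(8D³k) = (76.4×10³)(4.2⁴)/(8·52.0³·1) = 21.13 → N_a = 21
Actual rate k = Gd⁴/(8D³·21) = 1.0064 N/mm
Working load F = kδ = 1.0064·54 = 54.346 N
C = 52.0/4.2 = 12.3810; K_W = (4C−1)/(4C−4)+0.615/C = 1.1156
τ_max = K_W·8FD/(πd³) = 1.1156·97.132 = 108.36 MPa
τ_max > 72.2 MPa → exceeds allowable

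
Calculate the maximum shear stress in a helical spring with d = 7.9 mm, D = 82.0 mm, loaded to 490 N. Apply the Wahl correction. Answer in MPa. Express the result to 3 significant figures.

236 MPa

Spring index C = D/d = 82.0/7.9 = 10.3797
K_W = (4C−1)/(4C−4) + 0.615/C = 40.519/37.519 + 0.0592 = 1.1392
τ₀ = 8FD/(πd³) = 8·490·82.0/(π·7.9³) = 321440/1548.9 = 207.52 MPa
τ_max = K·τ₀ = 1.1392 × 207.52 = 236.41 MPa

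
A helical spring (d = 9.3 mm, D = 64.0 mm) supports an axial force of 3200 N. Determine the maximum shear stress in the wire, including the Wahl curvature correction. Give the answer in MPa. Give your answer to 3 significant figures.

789 MPa

Spring index C = D/d = 64.0/9.3 = 6.8817
K_W = (4C−1)/(4C−4) + 0.615/C = 26.527/23.527 + 0.0894 = 1.2169
τ₀ = 8FD/(πd³) = 8·3200·64.0/(π·9.3³) = 1.6384e+06/2527 = 648.37 MPa
τ_max = K·τ₀ = 1.2169 × 648.37 = 788.99 MPa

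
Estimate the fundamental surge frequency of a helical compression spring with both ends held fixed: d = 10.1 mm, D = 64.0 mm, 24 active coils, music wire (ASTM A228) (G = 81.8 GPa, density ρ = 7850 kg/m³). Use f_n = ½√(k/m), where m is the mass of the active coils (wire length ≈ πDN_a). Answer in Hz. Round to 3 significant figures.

k = Gd⁴/(8D³N_a) = (81.8×10³)(10.1⁴)/(8·64.0³·24) = 16.912 N/mm = 16912 N/m
Wire length L = πDN_a = π·64.0·24 = 4825.5 mm
m = ρ·(πd²/4)·L = 7850 × 80.118×10⁻⁶ m² × 4.8255 m = 3.0349 kg
f_n = ½√(k/m) = 0.5·√(16912/3.0349) = 0.5·√(5572.6) = 37.325 Hz

37.3 Hz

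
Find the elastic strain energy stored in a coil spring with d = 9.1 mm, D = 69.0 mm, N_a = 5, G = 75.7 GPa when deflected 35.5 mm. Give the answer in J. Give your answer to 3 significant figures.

24.9 J

k = Gd⁴/(8D³N_a) = (75.7×10³)(9.1⁴)/(8·69.0³·5) = 39.505 N/mm
U = ½kδ² = 0.5 × 39.505 × 35.5² = 24893 N·mm = 24.893 J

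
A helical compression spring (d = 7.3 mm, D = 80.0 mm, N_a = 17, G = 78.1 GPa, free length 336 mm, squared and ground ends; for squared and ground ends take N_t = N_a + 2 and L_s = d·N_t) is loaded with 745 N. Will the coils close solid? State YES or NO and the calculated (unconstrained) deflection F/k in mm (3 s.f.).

k = Gd⁴/(8D³N_a) = (78.1×10³)(7.3⁴)/(8·80.0³·17) = 3.1852 N/mm
N_t = 19; L_s = 7.3·19 = 138.7 mm; δ_solid = L₀ − L_s = 336 − 138.7 = 197.3 mm
δ = F/k = 745/3.1852 = 233.9 mm
δ ≥ δ_solid → spring goes solid

YES, δ = 234 mm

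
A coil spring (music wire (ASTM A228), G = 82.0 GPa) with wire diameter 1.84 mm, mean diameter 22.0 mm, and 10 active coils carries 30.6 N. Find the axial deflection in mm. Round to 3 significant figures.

27.7 mm

k = Gd⁴/(8D³N_a) = (82.0×10³)(1.84⁴)/(8·22.0³·10) = 1.1034 N/mm
δ = F/k = 30.6 / 1.1034 = 27.733 mm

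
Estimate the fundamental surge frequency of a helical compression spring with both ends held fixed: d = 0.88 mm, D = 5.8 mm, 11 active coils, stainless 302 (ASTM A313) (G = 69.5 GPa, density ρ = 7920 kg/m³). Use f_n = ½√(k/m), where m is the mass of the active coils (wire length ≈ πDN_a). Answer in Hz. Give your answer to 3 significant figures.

793 Hz

k = Gd⁴/(8D³N_a) = (69.5×10³)(0.88⁴)/(8·5.8³·11) = 2.4274 N/mm = 2427.4 N/m
Wire length L = πDN_a = π·5.8·11 = 200.43 mm
m = ρ·(πd²/4)·L = 7920 × 0.60821×10⁻⁶ m² × 0.20043 m = 0.0009655 kg
f_n = ½√(k/m) = 0.5·√(2427.4/0.0009655) = 0.5·√(2.5142e+06) = 792.81 Hz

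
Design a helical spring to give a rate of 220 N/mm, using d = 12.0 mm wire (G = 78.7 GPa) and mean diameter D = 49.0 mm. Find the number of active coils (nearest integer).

N_a = Gd⁴/(8D³k) = (78.7×10³ × 12.0⁴)/(8 × 49.0³ × 220)
    = 1.63192e+09 / 2.07062e+08 = 7.881 → 8 coils

8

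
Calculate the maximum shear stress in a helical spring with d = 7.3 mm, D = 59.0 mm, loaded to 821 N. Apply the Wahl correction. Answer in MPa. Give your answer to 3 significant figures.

375 MPa

Spring index C = D/d = 59.0/7.3 = 8.0822
K_W = (4C−1)/(4C−4) + 0.615/C = 31.329/28.329 + 0.0761 = 1.1820
τ₀ = 8FD/(πd³) = 8·821·59.0/(π·7.3³) = 387512/1222.1 = 317.08 MPa
τ_max = K·τ₀ = 1.1820 × 317.08 = 374.78 MPa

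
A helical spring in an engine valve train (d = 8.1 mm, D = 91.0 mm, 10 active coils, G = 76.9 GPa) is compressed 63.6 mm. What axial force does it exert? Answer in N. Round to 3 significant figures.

349 N

k = Gd⁴/(8D³N_a) = (76.9×10³)(8.1⁴)/(8·91.0³·10) = 5.491 N/mm
F = k·δ = 5.491 × 63.6 = 349.23 N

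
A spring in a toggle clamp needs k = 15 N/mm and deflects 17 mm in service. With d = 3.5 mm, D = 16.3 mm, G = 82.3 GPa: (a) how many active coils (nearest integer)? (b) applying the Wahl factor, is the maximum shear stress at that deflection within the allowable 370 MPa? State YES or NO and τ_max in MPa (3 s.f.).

(a) 24 coils; (b) YES, τ_max = 327 MPa

N_a = Gd⁴/(8D³k) = (82.3×10³)(3.5⁴)/(8·16.3³·15) = 23.76 → N_a = 24
Actual rate k = Gd⁴/(8D³·24) = 14.853 N/mm
Working load F = kδ = 14.853·17 = 252.5 N
C = 16.3/3.5 = 4.6571; K_W = (4C−1)/(4C−4)+0.615/C = 1.3371
τ_max = K_W·8FD/(πd³) = 1.3371·244.44 = 326.86 MPa
τ_max ≤ 370 MPa → acceptable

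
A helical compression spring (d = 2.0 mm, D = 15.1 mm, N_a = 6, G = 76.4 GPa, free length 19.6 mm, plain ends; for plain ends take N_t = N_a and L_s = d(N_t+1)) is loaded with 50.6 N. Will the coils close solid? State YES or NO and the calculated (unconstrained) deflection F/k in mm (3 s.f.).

k = Gd⁴/(8D³N_a) = (76.4×10³)(2.0⁴)/(8·15.1³·6) = 7.3968 N/mm
N_t = 6; L_s = 2.0·7 = 14 mm; δ_solid = L₀ − L_s = 19.6 − 14 = 5.6 mm
δ = F/k = 50.6/7.3968 = 6.8408 mm
δ ≥ δ_solid → spring goes solid

YES, δ = 6.84 mm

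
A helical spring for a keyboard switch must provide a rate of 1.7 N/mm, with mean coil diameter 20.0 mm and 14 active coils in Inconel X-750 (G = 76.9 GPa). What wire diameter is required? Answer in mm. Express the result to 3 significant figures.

d = (8D³N_a·k / G)^(1/4) = (8·20.0³·14·1.7 / (76.9×10³))^0.25
  = (19.808)^0.25 = 2.1096 mm

2.11 mm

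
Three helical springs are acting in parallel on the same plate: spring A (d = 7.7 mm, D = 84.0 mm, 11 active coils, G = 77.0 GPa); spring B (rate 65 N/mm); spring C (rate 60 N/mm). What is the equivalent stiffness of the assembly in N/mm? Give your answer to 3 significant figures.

k_A = Gd⁴/(8D³N_a) = (77.0×10³)(7.7⁴)/(8·84.0³·11) = 5.1896 N/mm
Parallel: k_eq = 5.1896 + 65 + 60 = 130.19 N/mm

130 N/mm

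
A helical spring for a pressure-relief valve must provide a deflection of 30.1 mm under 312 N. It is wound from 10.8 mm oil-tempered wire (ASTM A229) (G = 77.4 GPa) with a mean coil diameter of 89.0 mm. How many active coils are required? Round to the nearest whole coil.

Required rate k = F/δ = 312/30.1 = 10.365 N/mm
N_a = Gd⁴/(8D³k) = (77.4×10³ × 10.8⁴)/(8 × 89.0³ × 10.365)
    = 1.05302e+09 / 5.84586e+07 = 18.01 → 18 coils

18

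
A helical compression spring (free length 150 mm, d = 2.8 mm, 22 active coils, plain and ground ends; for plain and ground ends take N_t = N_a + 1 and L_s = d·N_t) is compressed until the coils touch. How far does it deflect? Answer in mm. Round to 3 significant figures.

N_t = 23; L_s = 2.8·23 = 64.4 mm
δ_solid = L₀ − L_s = 150 − 64.4 = 85.6 mm

85.6 mm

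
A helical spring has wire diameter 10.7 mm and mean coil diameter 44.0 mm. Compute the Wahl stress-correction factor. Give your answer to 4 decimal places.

1.3905

C = D/d = 44.0/10.7 = 4.1121
K_W = (4C−1)/(4C−4) + 0.615/C = 15.449/12.449 + 0.1496 = 1.3905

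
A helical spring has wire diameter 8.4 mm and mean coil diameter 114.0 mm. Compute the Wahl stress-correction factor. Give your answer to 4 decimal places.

C = D/d = 114.0/8.4 = 13.5714
K_W = (4C−1)/(4C−4) + 0.615/C = 53.286/50.286 + 0.0453 = 1.1050

1.1050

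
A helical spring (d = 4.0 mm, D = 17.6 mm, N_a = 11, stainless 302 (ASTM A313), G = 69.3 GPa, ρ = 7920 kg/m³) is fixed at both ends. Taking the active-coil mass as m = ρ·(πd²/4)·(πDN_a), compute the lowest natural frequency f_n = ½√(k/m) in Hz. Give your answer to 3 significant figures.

k = Gd⁴/(8D³N_a) = (69.3×10³)(4.0⁴)/(8·17.6³·11) = 36.979 N/mm = 36979 N/m
Wire length L = πDN_a = π·17.6·11 = 608.21 mm
m = ρ·(πd²/4)·L = 7920 × 12.566×10⁻⁶ m² × 0.60821 m = 0.060533 kg
f_n = ½√(k/m) = 0.5·√(36979/0.060533) = 0.5·√(6.1089e+05) = 390.8 Hz

391 Hz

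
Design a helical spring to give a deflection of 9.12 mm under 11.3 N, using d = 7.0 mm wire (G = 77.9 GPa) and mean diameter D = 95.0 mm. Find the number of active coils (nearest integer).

Required rate k = F/δ = 11.3/9.12 = 1.239 N/mm
N_a = Gd⁴/(8D³k) = (77.9×10³ × 7.0⁴)/(8 × 95.0³ × 1.239)
    = 1.87038e+08 / 8.49854e+06 = 22.01 → 22 coils

22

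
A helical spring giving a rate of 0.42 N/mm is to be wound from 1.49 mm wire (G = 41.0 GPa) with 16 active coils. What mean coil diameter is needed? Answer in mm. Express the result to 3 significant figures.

15.5 mm

D = (Gd⁴/(8N_a·k))^(1/3) = (41.0×10³·1.49⁴/(8·16·0.42))^(1/3)
  = (3758.98)^(1/3) = 15.5485 mm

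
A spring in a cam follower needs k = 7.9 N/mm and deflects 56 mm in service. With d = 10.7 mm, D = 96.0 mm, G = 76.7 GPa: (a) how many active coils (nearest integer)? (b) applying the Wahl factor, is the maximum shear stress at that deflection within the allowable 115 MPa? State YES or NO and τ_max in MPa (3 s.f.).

(a) 18 coils; (b) YES, τ_max = 103 MPa

N_a = Gd⁴/(8D³k) = (76.7×10³)(10.7⁴)/(8·96.0³·7.9) = 17.98 → N_a = 18
Actual rate k = Gd⁴/(8D³·18) = 7.8914 N/mm
Working load F = kδ = 7.8914·56 = 441.92 N
C = 96.0/10.7 = 8.9720; K_W = (4C−1)/(4C−4)+0.615/C = 1.1626
τ_max = K_W·8FD/(πd³) = 1.1626·88.187 = 102.53 MPa
τ_max ≤ 115 MPa → acceptable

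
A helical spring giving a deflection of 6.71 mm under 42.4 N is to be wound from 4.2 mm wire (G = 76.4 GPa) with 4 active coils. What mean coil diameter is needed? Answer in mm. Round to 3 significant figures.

Required rate k = F/δ = 42.4/6.71 = 6.3189 N/mm
D = (Gd⁴/(8N_a·k))^(1/3) = (76.4×10³·4.2⁴/(8·4·6.3189))^(1/3)
  = (117570)^(1/3) = 48.9891 mm

49.0 mm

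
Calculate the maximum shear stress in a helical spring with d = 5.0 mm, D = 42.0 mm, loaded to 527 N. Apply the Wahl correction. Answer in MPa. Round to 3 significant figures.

530 MPa

Spring index C = D/d = 42.0/5.0 = 8.4000
K_W = (4C−1)/(4C−4) + 0.615/C = 32.600/29.600 + 0.0732 = 1.1746
τ₀ = 8FD/(πd³) = 8·527·42.0/(π·5.0³) = 177072/392.7 = 450.91 MPa
τ_max = K·τ₀ = 1.1746 × 450.91 = 529.62 MPa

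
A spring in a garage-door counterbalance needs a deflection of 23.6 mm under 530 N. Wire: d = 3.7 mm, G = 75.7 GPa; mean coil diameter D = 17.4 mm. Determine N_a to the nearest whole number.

15

Required rate k = F/δ = 530/23.6 = 22.458 N/mm
N_a = Gd⁴/(8D³k) = (75.7×10³ × 3.7⁴)/(8 × 17.4³ × 22.458)
    = 1.41874e+07 / 946459 = 14.99 → 15 coils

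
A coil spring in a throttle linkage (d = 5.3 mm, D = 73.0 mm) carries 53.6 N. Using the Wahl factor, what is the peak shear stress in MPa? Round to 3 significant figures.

73.8 MPa

Spring index C = D/d = 73.0/5.3 = 13.7736
K_W = (4C−1)/(4C−4) + 0.615/C = 54.094/51.094 + 0.0447 = 1.1034
τ₀ = 8FD/(πd³) = 8·53.6·73.0/(π·5.3³) = 31302.4/467.71 = 66.927 MPa
τ_max = K·τ₀ = 1.1034 × 66.927 = 73.845 MPa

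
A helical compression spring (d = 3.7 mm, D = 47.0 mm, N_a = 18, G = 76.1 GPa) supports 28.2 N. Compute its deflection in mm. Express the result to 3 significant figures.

29.6 mm

k = Gd⁴/(8D³N_a) = (76.1×10³)(3.7⁴)/(8·47.0³·18) = 0.95397 N/mm
δ = F/k = 28.2 / 0.95397 = 29.561 mm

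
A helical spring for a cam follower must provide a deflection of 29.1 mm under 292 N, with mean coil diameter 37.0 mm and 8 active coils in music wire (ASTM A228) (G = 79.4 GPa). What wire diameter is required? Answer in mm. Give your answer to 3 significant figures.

Required rate k = F/δ = 292/29.1 = 10.034 N/mm
d = (8D³N_a·k / G)^(1/4) = (8·37.0³·8·10.034 / (79.4×10³))^0.25
  = (409.69)^0.25 = 4.4990 mm

4.50 mm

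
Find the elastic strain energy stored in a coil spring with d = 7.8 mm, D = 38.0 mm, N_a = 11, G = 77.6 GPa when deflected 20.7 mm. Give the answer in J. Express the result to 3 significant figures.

12.7 J

k = Gd⁴/(8D³N_a) = (77.6×10³)(7.8⁴)/(8·38.0³·11) = 59.485 N/mm
U = ½kδ² = 0.5 × 59.485 × 20.7² = 12744 N·mm = 12.744 J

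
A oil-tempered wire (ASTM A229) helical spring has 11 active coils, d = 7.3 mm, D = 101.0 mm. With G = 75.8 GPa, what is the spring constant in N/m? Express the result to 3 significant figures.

k = Gd⁴/(8D³N_a) = (75.8×10³ × 7.3⁴) / (8 × 101.0³ × 11)
  = 2.15259e+08 / 9.06665e+07 = 2.3742 N/mm = 2374.2 N/m

2370 N/m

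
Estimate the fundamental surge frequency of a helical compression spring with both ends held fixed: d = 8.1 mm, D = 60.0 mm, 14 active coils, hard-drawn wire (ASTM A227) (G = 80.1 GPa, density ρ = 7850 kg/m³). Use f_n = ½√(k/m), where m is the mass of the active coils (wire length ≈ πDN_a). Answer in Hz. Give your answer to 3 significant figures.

k = Gd⁴/(8D³N_a) = (80.1×10³)(8.1⁴)/(8·60.0³·14) = 14.253 N/mm = 14253 N/m
Wire length L = πDN_a = π·60.0·14 = 2638.9 mm
m = ρ·(πd²/4)·L = 7850 × 51.53×10⁻⁶ m² × 2.6389 m = 1.0675 kg
f_n = ½√(k/m) = 0.5·√(14253/1.0675) = 0.5·√(13352) = 57.775 Hz

57.8 Hz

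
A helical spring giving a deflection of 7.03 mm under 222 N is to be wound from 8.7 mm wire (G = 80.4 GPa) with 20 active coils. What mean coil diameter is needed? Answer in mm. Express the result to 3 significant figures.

Required rate k = F/δ = 222/7.03 = 31.579 N/mm
D = (Gd⁴/(8N_a·k))^(1/3) = (80.4×10³·8.7⁴/(8·20·31.579))^(1/3)
  = (91162.3)^(1/3) = 45.0061 mm

45.0 mm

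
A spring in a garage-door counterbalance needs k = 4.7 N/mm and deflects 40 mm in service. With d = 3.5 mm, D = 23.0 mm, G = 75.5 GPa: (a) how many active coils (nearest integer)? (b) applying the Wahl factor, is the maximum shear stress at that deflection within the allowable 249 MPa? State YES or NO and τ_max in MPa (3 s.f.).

(a) 25 coils; (b) NO, τ_max = 312 MPa

N_a = Gd⁴/(8D³k) = (75.5×10³)(3.5⁴)/(8·23.0³·4.7) = 24.77 → N_a = 25
Actual rate k = Gd⁴/(8D³·25) = 4.6559 N/mm
Working load F = kδ = 4.6559·40 = 186.24 N
C = 23.0/3.5 = 6.5714; K_W = (4C−1)/(4C−4)+0.615/C = 1.2282
τ_max = K_W·8FD/(πd³) = 1.2282·254.41 = 312.46 MPa
τ_max > 249 MPa → exceeds allowable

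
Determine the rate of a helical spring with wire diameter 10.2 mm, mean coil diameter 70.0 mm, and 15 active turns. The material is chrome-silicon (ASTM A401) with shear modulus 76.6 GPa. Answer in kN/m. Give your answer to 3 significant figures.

20.1 kN/m

k = Gd⁴/(8D³N_a) = (76.6×10³ × 10.2⁴) / (8 × 70.0³ × 15)
  = 8.29143e+08 / 4.116e+07 = 20.144 N/mm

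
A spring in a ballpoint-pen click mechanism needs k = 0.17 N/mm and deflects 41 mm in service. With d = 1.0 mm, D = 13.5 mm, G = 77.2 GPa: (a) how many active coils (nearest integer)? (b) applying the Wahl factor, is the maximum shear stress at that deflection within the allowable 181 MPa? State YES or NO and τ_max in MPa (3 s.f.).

(a) 23 coils; (b) NO, τ_max = 266 MPa

N_a = Gd⁴/(8D³k) = (77.2×10³)(1.0⁴)/(8·13.5³·0.17) = 23.07 → N_a = 23
Actual rate k = Gd⁴/(8D³·23) = 0.17053 N/mm
Working load F = kδ = 0.17053·41 = 6.9917 N
C = 13.5/1.0 = 13.5000; K_W = (4C−1)/(4C−4)+0.615/C = 1.1056
τ_max = K_W·8FD/(πd³) = 1.1056·240.36 = 265.73 MPa
τ_max > 181 MPa → exceeds allowable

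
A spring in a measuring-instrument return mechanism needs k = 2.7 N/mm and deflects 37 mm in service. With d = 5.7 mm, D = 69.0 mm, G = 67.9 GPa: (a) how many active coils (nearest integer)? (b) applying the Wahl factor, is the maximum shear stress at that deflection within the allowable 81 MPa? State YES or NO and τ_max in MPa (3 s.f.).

(a) 10 coils; (b) NO, τ_max = 107 MPa

N_a = Gd⁴/(8D³k) = (67.9×10³)(5.7⁴)/(8·69.0³·2.7) = 10.1 → N_a = 10
Actual rate k = Gd⁴/(8D³·10) = 2.7273 N/mm
Working load F = kδ = 2.7273·37 = 100.91 N
C = 69.0/5.7 = 12.1053; K_W = (4C−1)/(4C−4)+0.615/C = 1.1183
τ_max = K_W·8FD/(πd³) = 1.1183·95.741 = 107.07 MPa
τ_max > 81 MPa → exceeds allowable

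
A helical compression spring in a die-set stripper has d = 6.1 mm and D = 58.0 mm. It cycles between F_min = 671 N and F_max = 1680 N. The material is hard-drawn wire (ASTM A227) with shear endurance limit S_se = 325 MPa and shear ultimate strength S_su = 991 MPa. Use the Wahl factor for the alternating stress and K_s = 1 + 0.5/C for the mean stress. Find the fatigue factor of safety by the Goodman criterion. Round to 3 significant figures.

0.506

C = D/d = 58.0/6.1 = 9.5082; K_W = (4C−1)/(4C−4)+0.615/C = 1.1528; K_s = 1+0.5/C = 1.0526
F_a = (F_max−F_min)/2 = 504.5 N; F_m = (F_max+F_min)/2 = 1175.5 N
τ_a = K_W·8F_aD/(πd³) = 1.1528 × 328.28 = 378.45 MPa
τ_m = K_s·8F_mD/(πd³) = 1.0526 × 764.89 = 805.12 MPa
Goodman: 1/n_f = τ_a/S_se + τ_m/S_su = 378.45/325 + 805.12/991 = 1.16445 + 0.81243 = 1.9769
n_f = 1/1.9769 = 0.5058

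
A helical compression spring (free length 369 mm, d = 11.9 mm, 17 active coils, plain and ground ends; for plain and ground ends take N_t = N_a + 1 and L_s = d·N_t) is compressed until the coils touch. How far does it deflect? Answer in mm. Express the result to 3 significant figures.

N_t = 18; L_s = 11.9·18 = 214.2 mm
δ_solid = L₀ − L_s = 369 − 214.2 = 154.8 mm

155 mm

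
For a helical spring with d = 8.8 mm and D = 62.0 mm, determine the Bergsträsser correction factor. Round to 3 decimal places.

C = D/d = 62.0/8.8 = 7.0455
K_B = (4C+2)/(4C−3) = 30.182/25.182 = 1.1986

1.199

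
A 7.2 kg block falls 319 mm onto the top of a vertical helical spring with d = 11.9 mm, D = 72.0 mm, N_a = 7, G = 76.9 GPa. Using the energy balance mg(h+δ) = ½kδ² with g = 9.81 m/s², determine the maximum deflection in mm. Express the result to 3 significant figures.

25.7 mm

k = Gd⁴/(8D³N_a) = (76.9×10³)(11.9⁴)/(8·72.0³·7) = 73.778 N/mm
W = mg = 7.2 × 9.81 = 70.632 N
½kδ² − Wδ − Wh = 0 → δ = (W + √(W² + 2kWh))/k
δ = (70.632 + √(4988.9 + 3.32469e+06))/73.778 = (70.632 + 1824.7)/73.778 = 25.69 mm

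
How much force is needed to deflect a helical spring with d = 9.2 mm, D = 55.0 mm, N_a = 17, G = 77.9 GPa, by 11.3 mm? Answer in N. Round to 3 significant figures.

k = Gd⁴/(8D³N_a) = (77.9×10³)(9.2⁴)/(8·55.0³·17) = 24.664 N/mm
F = k·δ = 24.664 × 11.3 = 278.7 N

279 N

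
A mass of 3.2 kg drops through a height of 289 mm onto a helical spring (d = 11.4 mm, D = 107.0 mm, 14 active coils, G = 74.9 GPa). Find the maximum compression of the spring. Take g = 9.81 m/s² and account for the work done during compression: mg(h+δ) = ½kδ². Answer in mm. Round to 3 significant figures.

k = Gd⁴/(8D³N_a) = (74.9×10³)(11.4⁴)/(8·107.0³·14) = 9.22 N/mm
W = mg = 3.2 × 9.81 = 31.392 N
½kδ² − Wδ − Wh = 0 → δ = (W + √(W² + 2kWh))/k
δ = (31.392 + √(985.46 + 167293))/9.22 = (31.392 + 410.22)/9.22 = 47.897 mm

47.9 mm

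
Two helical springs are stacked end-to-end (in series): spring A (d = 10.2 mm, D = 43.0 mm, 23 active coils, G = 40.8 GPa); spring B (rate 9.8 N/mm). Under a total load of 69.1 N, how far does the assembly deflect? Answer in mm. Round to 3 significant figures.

9.34 mm

k_A = Gd⁴/(8D³N_a) = (40.8×10³)(10.2⁴)/(8·43.0³·23) = 30.188 N/mm
Series: 1/k_eq = 1/30.188 + 1/9.8 = 0.13517; k_eq = 7.3983 N/mm
δ = F/k_eq = 69.1/7.3983 = 9.34 mm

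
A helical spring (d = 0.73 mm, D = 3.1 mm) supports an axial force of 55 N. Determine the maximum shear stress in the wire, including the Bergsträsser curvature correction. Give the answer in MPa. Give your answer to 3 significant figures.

Spring index C = D/d = 3.1/0.73 = 4.2466
K_B = (4C+2)/(4C−3) = 18.986/13.986 = 1.3575
τ₀ = 8FD/(πd³) = 8·55·3.1/(π·0.73³) = 1364/1.2221 = 1116.1 MPa
τ_max = K·τ₀ = 1.3575 × 1116.1 = 1515.1 MPa

1520 MPa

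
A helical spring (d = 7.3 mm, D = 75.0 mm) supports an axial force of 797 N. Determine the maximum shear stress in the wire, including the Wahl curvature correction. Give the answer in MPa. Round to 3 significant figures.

Spring index C = D/d = 75.0/7.3 = 10.2740
K_W = (4C−1)/(4C−4) + 0.615/C = 40.096/37.096 + 0.0599 = 1.1407
τ₀ = 8FD/(πd³) = 8·797·75.0/(π·7.3³) = 478200/1222.1 = 391.28 MPa
τ_max = K·τ₀ = 1.1407 × 391.28 = 446.35 MPa

446 MPa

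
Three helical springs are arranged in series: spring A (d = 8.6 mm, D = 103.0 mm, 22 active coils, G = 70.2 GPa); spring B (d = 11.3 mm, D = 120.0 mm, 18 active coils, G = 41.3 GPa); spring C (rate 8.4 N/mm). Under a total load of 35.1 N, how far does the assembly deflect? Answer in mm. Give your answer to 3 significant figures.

k_A = Gd⁴/(8D³N_a) = (70.2×10³)(8.6⁴)/(8·103.0³·22) = 1.9967 N/mm
k_B = Gd⁴/(8D³N_a) = (41.3×10³)(11.3⁴)/(8·120.0³·18) = 2.7062 N/mm
Series: 1/k_eq = 1/1.9967 + 1/2.7062 + 1/8.4 = 0.9894; k_eq = 1.0107 N/mm
δ = F/k_eq = 35.1/1.0107 = 34.728 mm

34.7 mm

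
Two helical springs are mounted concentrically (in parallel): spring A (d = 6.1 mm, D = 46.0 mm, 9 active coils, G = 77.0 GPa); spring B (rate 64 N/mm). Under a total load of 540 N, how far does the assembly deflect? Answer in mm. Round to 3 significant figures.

6.82 mm

k_A = Gd⁴/(8D³N_a) = (77.0×10³)(6.1⁴)/(8·46.0³·9) = 15.213 N/mm
Parallel: k_eq = 15.213 + 64 = 79.213 N/mm
δ = F/k_eq = 540/79.213 = 6.8171 mm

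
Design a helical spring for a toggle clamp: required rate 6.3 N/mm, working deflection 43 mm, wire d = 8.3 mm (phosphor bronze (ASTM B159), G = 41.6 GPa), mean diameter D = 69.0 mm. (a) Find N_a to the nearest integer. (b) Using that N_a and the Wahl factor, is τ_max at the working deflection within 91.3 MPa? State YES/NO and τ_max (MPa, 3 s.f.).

N_a = Gd⁴/(8D³k) = (41.6×10³)(8.3⁴)/(8·69.0³·6.3) = 11.92 → N_a = 12
Actual rate k = Gd⁴/(8D³·12) = 6.2602 N/mm
Working load F = kδ = 6.2602·43 = 269.19 N
C = 69.0/8.3 = 8.3133; K_W = (4C−1)/(4C−4)+0.615/C = 1.1765
τ_max = K_W·8FD/(πd³) = 1.1765·82.72 = 97.323 MPa
τ_max > 91.3 MPa → exceeds allowable

(a) 12 coils; (b) NO, τ_max = 97.3 MPa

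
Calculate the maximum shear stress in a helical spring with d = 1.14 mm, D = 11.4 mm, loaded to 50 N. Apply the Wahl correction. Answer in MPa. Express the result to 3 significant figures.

1120 MPa

Spring index C = D/d = 11.4/1.14 = 10.0000
K_W = (4C−1)/(4C−4) + 0.615/C = 39.000/36.000 + 0.0615 = 1.1448
τ₀ = 8FD/(πd³) = 8·50·11.4/(π·1.14³) = 4560/4.6544 = 979.72 MPa
τ_max = K·τ₀ = 1.1448 × 979.72 = 1121.6 MPa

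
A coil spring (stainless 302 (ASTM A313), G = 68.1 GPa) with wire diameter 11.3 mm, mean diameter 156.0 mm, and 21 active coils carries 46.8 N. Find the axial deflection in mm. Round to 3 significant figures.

k = Gd⁴/(8D³N_a) = (68.1×10³)(11.3⁴)/(8·156.0³·21) = 1.7409 N/mm
δ = F/k = 46.8 / 1.7409 = 26.882 mm

26.9 mm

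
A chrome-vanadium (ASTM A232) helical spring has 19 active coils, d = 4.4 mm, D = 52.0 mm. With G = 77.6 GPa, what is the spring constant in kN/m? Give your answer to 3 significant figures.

k = Gd⁴/(8D³N_a) = (77.6×10³ × 4.4⁴) / (8 × 52.0³ × 19)
  = 2.90852e+07 / 2.13724e+07 = 1.3609 N/mm

1.36 kN/m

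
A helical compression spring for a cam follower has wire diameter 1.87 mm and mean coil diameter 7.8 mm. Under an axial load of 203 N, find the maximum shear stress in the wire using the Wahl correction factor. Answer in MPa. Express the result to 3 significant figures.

Spring index C = D/d = 7.8/1.87 = 4.1711
K_W = (4C−1)/(4C−4) + 0.615/C = 15.684/12.684 + 0.1474 = 1.3840
τ₀ = 8FD/(πd³) = 8·203·7.8/(π·1.87³) = 12667.2/20.544 = 616.6 MPa
τ_max = K·τ₀ = 1.3840 × 616.6 = 853.35 MPa

853 MPa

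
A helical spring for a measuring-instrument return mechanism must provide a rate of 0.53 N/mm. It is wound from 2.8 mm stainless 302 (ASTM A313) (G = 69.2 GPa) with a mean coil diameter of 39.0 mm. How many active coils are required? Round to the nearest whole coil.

17

N_a = Gd⁴/(8D³k) = (69.2×10³ × 2.8⁴)/(8 × 39.0³ × 0.53)
    = 4.25342e+06 / 251513 = 16.91 → 17 coils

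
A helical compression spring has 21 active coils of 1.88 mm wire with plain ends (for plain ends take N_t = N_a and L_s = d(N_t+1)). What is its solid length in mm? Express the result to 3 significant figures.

plain ends: N_t = N_a = 21
L_s = d·(N_t+1) = 1.88 × 22 = 41.36 mm

41.4 mm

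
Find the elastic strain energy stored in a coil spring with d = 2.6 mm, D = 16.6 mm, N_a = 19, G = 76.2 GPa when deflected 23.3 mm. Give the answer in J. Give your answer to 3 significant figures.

1.36 J

k = Gd⁴/(8D³N_a) = (76.2×10³)(2.6⁴)/(8·16.6³·19) = 5.0082 N/mm
U = ½kδ² = 0.5 × 5.0082 × 23.3² = 1359.4 N·mm = 1.3594 J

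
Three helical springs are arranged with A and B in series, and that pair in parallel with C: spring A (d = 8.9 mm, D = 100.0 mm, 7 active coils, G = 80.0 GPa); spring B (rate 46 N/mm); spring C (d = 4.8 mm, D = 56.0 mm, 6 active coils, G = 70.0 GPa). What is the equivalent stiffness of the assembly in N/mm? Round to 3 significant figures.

11.9 N/mm

k_A = Gd⁴/(8D³N_a) = (80.0×10³)(8.9⁴)/(8·100.0³·7) = 8.9632 N/mm
k_C = Gd⁴/(8D³N_a) = (70.0×10³)(4.8⁴)/(8·56.0³·6) = 4.4082 N/mm
Springs A,B series: k_AB = 1/(1/8.9632+1/46) = 7.5015 N/mm; parallel with C: k_eq = 7.5015+4.4082 = 11.91 N/mm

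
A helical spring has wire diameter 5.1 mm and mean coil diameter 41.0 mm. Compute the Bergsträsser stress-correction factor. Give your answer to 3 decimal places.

C = D/d = 41.0/5.1 = 8.0392
K_B = (4C+2)/(4C−3) = 34.157/29.157 = 1.1715

1.171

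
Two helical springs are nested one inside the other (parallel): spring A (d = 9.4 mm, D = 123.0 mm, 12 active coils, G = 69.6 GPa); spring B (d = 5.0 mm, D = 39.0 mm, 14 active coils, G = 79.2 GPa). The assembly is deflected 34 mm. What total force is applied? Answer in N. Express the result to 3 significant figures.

k_A = Gd⁴/(8D³N_a) = (69.6×10³)(9.4⁴)/(8·123.0³·12) = 3.0418 N/mm
k_B = Gd⁴/(8D³N_a) = (79.2×10³)(5.0⁴)/(8·39.0³·14) = 7.4506 N/mm
Parallel: k_eq = 3.0418 + 7.4506 = 10.492 N/mm
F = k_eq·δ = 10.492·34 = 356.74 N

357 N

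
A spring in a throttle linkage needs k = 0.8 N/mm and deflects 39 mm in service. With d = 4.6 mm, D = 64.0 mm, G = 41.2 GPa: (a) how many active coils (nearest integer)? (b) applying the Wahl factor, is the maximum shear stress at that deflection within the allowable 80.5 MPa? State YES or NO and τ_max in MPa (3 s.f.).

(a) 11 coils; (b) YES, τ_max = 57.6 MPa

N_a = Gd⁴/(8D³k) = (41.2×10³)(4.6⁴)/(8·64.0³·0.8) = 11 → N_a = 11
Actual rate k = Gd⁴/(8D³·11) = 0.79966 N/mm
Working load F = kδ = 0.79966·39 = 31.187 N
C = 64.0/4.6 = 13.9130; K_W = (4C−1)/(4C−4)+0.615/C = 1.1023
τ_max = K_W·8FD/(πd³) = 1.1023·52.218 = 57.559 MPa
τ_max ≤ 80.5 MPa → acceptable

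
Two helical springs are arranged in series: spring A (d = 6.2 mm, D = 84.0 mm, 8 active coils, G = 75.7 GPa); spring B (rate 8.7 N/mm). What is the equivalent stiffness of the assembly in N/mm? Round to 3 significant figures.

2.20 N/mm

k_A = Gd⁴/(8D³N_a) = (75.7×10³)(6.2⁴)/(8·84.0³·8) = 2.9488 N/mm
Series: 1/k_eq = 1/2.9488 + 1/8.7 = 0.45406; k_eq = 2.2023 N/mm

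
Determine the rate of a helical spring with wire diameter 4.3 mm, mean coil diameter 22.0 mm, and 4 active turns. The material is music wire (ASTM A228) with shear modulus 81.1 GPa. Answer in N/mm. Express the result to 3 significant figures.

k = Gd⁴/(8D³N_a) = (81.1×10³ × 4.3⁴) / (8 × 22.0³ × 4)
  = 2.77265e+07 / 340736 = 81.372 N/mm

81.4 N/mm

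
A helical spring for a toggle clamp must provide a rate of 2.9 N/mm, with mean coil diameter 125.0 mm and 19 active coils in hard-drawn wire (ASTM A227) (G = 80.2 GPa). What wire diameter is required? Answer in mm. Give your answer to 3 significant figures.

d = (8D³N_a·k / G)^(1/4) = (8·125.0³·19·2.9 / (80.2×10³))^0.25
  = (10735)^0.25 = 10.1789 mm

10.2 mm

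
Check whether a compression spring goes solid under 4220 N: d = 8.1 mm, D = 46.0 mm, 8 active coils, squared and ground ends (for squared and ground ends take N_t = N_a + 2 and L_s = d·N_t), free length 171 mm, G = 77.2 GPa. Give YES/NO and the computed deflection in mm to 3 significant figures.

NO, δ = 79.1 mm

k = Gd⁴/(8D³N_a) = (77.2×10³)(8.1⁴)/(8·46.0³·8) = 53.346 N/mm
N_t = 10; L_s = 8.1·10 = 81 mm; δ_solid = L₀ − L_s = 171 − 81 = 90 mm
δ = F/k = 4220/53.346 = 79.106 mm
δ < δ_solid → spring does not go solid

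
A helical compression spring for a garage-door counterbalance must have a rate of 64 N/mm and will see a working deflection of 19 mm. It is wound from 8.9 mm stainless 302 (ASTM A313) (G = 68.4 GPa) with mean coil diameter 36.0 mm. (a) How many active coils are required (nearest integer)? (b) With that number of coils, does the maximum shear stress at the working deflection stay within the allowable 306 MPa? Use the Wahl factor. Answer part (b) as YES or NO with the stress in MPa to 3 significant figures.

(a) 18 coils; (b) YES, τ_max = 221 MPa

N_a = Gd⁴/(8D³k) = (68.4×10³)(8.9⁴)/(8·36.0³·64) = 17.97 → N_a = 18
Actual rate k = Gd⁴/(8D³·18) = 63.877 N/mm
Working load F = kδ = 63.877·19 = 1213.7 N
C = 36.0/8.9 = 4.0449; K_W = (4C−1)/(4C−4)+0.615/C = 1.3984
τ_max = K_W·8FD/(πd³) = 1.3984·157.82 = 220.69 MPa
τ_max ≤ 306 MPa → acceptable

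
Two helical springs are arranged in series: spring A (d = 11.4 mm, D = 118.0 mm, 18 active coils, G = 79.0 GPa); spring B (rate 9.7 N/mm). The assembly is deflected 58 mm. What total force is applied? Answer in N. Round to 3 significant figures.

k_A = Gd⁴/(8D³N_a) = (79.0×10³)(11.4⁴)/(8·118.0³·18) = 5.6395 N/mm
Series: 1/k_eq = 1/5.6395 + 1/9.7 = 0.28041; k_eq = 3.5661 N/mm
F = k_eq·δ = 3.5661·58 = 206.84 N

207 N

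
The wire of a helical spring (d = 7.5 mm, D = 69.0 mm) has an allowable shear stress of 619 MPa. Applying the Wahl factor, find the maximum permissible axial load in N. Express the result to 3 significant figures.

1280 N

C = D/d = 69.0/7.5 = 9.2000
K_W = (4C−1)/(4C−4) + 0.615/C = 35.800/32.800 + 0.0668 = 1.1583
τ_max = K·8FD/(πd³) → F_max = τ_allow·πd³/(8DK)
F_max = 619·π·7.5³/(8·69.0·1.1583) = 8.204e+05/639.39 = 1283.1 N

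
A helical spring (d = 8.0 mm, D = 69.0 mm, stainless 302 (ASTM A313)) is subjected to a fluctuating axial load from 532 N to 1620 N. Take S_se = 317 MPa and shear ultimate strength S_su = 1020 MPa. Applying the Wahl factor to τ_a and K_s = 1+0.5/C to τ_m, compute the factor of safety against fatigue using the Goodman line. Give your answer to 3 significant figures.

C = D/d = 69.0/8.0 = 8.6250; K_W = (4C−1)/(4C−4)+0.615/C = 1.1697; K_s = 1+0.5/C = 1.0580
F_a = (F_max−F_min)/2 = 544 N; F_m = (F_max+F_min)/2 = 1076 N
τ_a = K_W·8F_aD/(πd³) = 1.1697 × 186.69 = 218.36 MPa
τ_m = K_s·8F_mD/(πd³) = 1.0580 × 369.26 = 390.67 MPa
Goodman: 1/n_f = τ_a/S_se + τ_m/S_su = 218.36/317 + 390.67/1020 = 0.68884 + 0.38301 = 1.0718
n_f = 1/1.0718 = 0.933

0.933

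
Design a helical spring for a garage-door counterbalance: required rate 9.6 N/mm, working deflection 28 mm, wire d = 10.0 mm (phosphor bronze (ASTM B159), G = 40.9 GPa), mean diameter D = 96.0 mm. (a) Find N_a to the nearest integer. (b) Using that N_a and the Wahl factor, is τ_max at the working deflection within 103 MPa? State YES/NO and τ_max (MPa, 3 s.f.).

N_a = Gd⁴/(8D³k) = (40.9×10³)(10.0⁴)/(8·96.0³·9.6) = 6.019 → N_a = 6
Actual rate k = Gd⁴/(8D³·6) = 9.6309 N/mm
Working load F = kδ = 9.6309·28 = 269.67 N
C = 96.0/10.0 = 9.6000; K_W = (4C−1)/(4C−4)+0.615/C = 1.1513
τ_max = K_W·8FD/(πd³) = 1.1513·65.923 = 75.895 MPa
τ_max ≤ 103 MPa → acceptable

(a) 6 coils; (b) YES, τ_max = 75.9 MPa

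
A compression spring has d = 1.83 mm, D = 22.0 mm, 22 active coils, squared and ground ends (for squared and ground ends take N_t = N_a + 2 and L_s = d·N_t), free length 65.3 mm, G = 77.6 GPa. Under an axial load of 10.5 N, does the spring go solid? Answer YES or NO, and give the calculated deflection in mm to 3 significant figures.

k = Gd⁴/(8D³N_a) = (77.6×10³)(1.83⁴)/(8·22.0³·22) = 0.46439 N/mm
N_t = 24; L_s = 1.83·24 = 43.92 mm; δ_solid = L₀ − L_s = 65.3 − 43.92 = 21.38 mm
δ = F/k = 10.5/0.46439 = 22.61 mm
δ ≥ δ_solid → spring goes solid

YES, δ = 22.6 mm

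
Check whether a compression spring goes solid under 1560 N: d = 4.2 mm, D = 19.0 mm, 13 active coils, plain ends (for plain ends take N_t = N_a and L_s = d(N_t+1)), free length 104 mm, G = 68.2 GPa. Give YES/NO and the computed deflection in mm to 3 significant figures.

YES, δ = 52.4 mm

k = Gd⁴/(8D³N_a) = (68.2×10³)(4.2⁴)/(8·19.0³·13) = 29.75 N/mm
N_t = 13; L_s = 4.2·14 = 58.8 mm; δ_solid = L₀ − L_s = 104 − 58.8 = 45.2 mm
δ = F/k = 1560/29.75 = 52.437 mm
δ ≥ δ_solid → spring goes solid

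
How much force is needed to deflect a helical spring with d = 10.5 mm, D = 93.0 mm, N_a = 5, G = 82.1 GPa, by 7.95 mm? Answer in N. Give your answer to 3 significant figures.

k = Gd⁴/(8D³N_a) = (82.1×10³)(10.5⁴)/(8·93.0³·5) = 31.016 N/mm
F = k·δ = 31.016 × 7.95 = 246.58 N

247 N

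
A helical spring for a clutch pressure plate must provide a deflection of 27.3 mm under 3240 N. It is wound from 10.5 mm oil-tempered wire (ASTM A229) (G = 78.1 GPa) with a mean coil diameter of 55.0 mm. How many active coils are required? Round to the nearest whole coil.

6

Required rate k = F/δ = 3240/27.3 = 118.68 N/mm
N_a = Gd⁴/(8D³k) = (78.1×10³ × 10.5⁴)/(8 × 55.0³ × 118.68)
    = 9.4931e+08 / 1.57965e+08 = 6.01 → 6 coils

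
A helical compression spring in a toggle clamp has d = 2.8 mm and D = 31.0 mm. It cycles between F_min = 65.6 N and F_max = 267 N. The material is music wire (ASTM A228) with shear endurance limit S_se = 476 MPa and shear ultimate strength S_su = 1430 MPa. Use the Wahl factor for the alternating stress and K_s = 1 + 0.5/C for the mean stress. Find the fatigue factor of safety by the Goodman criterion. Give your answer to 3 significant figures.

C = D/d = 31.0/2.8 = 11.0714; K_W = (4C−1)/(4C−4)+0.615/C = 1.1300; K_s = 1+0.5/C = 1.0452
F_a = (F_max−F_min)/2 = 100.7 N; F_m = (F_max+F_min)/2 = 166.3 N
τ_a = K_W·8F_aD/(πd³) = 1.1300 × 362.12 = 409.21 MPa
τ_m = K_s·8F_mD/(πd³) = 1.0452 × 598.03 = 625.03 MPa
Goodman: 1/n_f = τ_a/S_se + τ_m/S_su = 409.21/476 + 625.03/1430 = 0.85968 + 0.43709 = 1.2968
n_f = 1/1.2968 = 0.7712

0.771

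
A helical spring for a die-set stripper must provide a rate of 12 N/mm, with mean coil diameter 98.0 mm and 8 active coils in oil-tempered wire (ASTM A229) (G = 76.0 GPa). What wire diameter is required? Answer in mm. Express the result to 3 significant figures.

d = (8D³N_a·k / G)^(1/4) = (8·98.0³·8·12 / (76.0×10³))^0.25
  = (9511)^0.25 = 9.8754 mm

9.88 mm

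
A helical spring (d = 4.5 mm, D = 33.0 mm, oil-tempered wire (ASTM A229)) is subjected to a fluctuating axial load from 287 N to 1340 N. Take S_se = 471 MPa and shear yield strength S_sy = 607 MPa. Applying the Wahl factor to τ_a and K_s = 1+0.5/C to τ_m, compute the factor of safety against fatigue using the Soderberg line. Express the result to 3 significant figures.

0.391

C = D/d = 33.0/4.5 = 7.3333; K_W = (4C−1)/(4C−4)+0.615/C = 1.2023; K_s = 1+0.5/C = 1.0682
F_a = (F_max−F_min)/2 = 526.5 N; F_m = (F_max+F_min)/2 = 813.5 N
τ_a = K_W·8F_aD/(πd³) = 1.2023 × 485.53 = 583.74 MPa
τ_m = K_s·8F_mD/(πd³) = 1.0682 × 750.19 = 801.34 MPa
Soderberg: 1/n_f = τ_a/S_se + τ_m/S_sy = 583.74/471 + 801.34/607 = 1.23937 + 1.32017 = 2.5595
n_f = 1/2.5595 = 0.3907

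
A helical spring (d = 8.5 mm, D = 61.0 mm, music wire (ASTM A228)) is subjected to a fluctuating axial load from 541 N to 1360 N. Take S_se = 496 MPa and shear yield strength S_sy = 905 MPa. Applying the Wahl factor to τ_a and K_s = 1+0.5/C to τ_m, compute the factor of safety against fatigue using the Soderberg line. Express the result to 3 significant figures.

1.86

C = D/d = 61.0/8.5 = 7.1765; K_W = (4C−1)/(4C−4)+0.615/C = 1.2071; K_s = 1+0.5/C = 1.0697
F_a = (F_max−F_min)/2 = 409.5 N; F_m = (F_max+F_min)/2 = 950.5 N
τ_a = K_W·8F_aD/(πd³) = 1.2071 × 103.58 = 125.03 MPa
τ_m = K_s·8F_mD/(πd³) = 1.0697 × 240.42 = 257.17 MPa
Soderberg: 1/n_f = τ_a/S_se + τ_m/S_sy = 125.03/496 + 257.17/905 = 0.25208 + 0.28416 = 0.53624
n_f = 1/0.53624 = 1.865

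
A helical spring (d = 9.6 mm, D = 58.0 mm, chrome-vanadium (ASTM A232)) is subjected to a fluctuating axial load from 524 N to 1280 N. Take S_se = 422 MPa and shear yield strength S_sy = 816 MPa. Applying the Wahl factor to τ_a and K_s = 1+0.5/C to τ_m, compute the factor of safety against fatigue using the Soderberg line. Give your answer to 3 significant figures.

C = D/d = 58.0/9.6 = 6.0417; K_W = (4C−1)/(4C−4)+0.615/C = 1.2506; K_s = 1+0.5/C = 1.0828
F_a = (F_max−F_min)/2 = 378 N; F_m = (F_max+F_min)/2 = 902 N
τ_a = K_W·8F_aD/(πd³) = 1.2506 × 63.102 = 78.913 MPa
τ_m = K_s·8F_mD/(πd³) = 1.0828 × 150.58 = 163.04 MPa
Soderberg: 1/n_f = τ_a/S_se + τ_m/S_sy = 78.913/422 + 163.04/816 = 0.18700 + 0.19980 = 0.3868
n_f = 1/0.3868 = 2.585

2.59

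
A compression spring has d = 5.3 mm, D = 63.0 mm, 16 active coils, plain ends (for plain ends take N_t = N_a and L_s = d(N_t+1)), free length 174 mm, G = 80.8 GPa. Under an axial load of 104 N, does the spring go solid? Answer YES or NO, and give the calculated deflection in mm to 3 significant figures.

k = Gd⁴/(8D³N_a) = (80.8×10³)(5.3⁴)/(8·63.0³·16) = 1.992 N/mm
N_t = 16; L_s = 5.3·17 = 90.1 mm; δ_solid = L₀ − L_s = 174 − 90.1 = 83.9 mm
δ = F/k = 104/1.992 = 52.21 mm
δ < δ_solid → spring does not go solid

NO, δ = 52.2 mm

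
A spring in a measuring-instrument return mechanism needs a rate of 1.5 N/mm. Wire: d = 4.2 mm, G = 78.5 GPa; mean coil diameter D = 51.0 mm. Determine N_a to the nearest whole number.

N_a = Gd⁴/(8D³k) = (78.5×10³ × 4.2⁴)/(8 × 51.0³ × 1.5)
    = 2.44268e+07 / 1.59181e+06 = 15.35 → 15 coils

15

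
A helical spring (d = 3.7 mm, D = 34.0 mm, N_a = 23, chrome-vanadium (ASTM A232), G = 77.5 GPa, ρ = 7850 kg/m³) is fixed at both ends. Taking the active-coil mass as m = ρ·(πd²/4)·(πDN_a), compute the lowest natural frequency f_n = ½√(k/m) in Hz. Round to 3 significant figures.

k = Gd⁴/(8D³N_a) = (77.5×10³)(3.7⁴)/(8·34.0³·23) = 2.0084 N/mm = 2008.4 N/m
Wire length L = πDN_a = π·34.0·23 = 2456.7 mm
m = ρ·(πd²/4)·L = 7850 × 10.752×10⁻⁶ m² × 2.4567 m = 0.20736 kg
f_n = ½√(k/m) = 0.5·√(2008.4/0.20736) = 0.5·√(9685.8) = 49.208 Hz

49.2 Hz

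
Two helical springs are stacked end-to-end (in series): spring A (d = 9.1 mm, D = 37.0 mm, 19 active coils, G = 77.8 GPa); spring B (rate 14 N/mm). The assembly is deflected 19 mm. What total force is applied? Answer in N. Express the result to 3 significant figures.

221 N

k_A = Gd⁴/(8D³N_a) = (77.8×10³)(9.1⁴)/(8·37.0³·19) = 69.294 N/mm
Series: 1/k_eq = 1/69.294 + 1/14 = 0.08586; k_eq = 11.647 N/mm
F = k_eq·δ = 11.647·19 = 221.29 N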